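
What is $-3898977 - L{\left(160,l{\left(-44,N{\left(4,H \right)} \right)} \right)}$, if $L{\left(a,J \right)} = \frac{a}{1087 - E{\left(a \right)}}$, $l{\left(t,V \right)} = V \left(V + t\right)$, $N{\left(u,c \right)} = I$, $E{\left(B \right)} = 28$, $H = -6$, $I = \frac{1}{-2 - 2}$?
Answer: $- \frac{4129016803}{1059} \approx -3.899 \cdot 10^{6}$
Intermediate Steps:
$I = - \frac{1}{4}$ ($I = \frac{1}{-4} = - \frac{1}{4} \approx -0.25$)
$N{\left(u,c \right)} = - \frac{1}{4}$
$L{\left(a,J \right)} = \frac{a}{1059}$ ($L{\left(a,J \right)} = \frac{a}{1087 - 28} = \frac{a}{1059}$)
$-3898977 - L{\left(160,l{\left(-44,N{\left(4,H \right)} \right)} \right)} = -3898977 - \frac{1}{1059} \cdot 160 = -3898977 - \frac{160}{1059} = - \frac{4129016803}{1059}$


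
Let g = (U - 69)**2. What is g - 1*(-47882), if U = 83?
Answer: 48078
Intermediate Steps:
g = 196 (g = (83 - 69)**2 = 14**2 = 196)
g - 1*(-47882) = 196 - 1*(-47882) = 196 + 47882 = 48078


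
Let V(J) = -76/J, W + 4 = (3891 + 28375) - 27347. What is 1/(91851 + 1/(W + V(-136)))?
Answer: 167129/15350965813 ≈ 1.0887e-5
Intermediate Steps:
W = 4915 (W = -4 + ((3891 + 28375) - 27347) = -4 + (32266 - 27347) = -4 + 4919 = 4915)
1/(91851 + 1/(W + V(-136))) = 1/(91851 + 1/(4915 - 76/(-136))) = 1/(91851 + 1/(4915 - 76*(-1/136))) = 1/(91851 + 1/(4915 + 19/34)) = 1/(91851 + 1/(167129/34)) = 1/(91851 + 34/167129) = 1/(15350965813/167129) = 167129/15350965813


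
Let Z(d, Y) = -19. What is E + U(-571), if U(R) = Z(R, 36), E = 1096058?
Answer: 1096039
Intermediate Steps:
U(R) = -19
E + U(-571) = 1096058 - 19 = 1096039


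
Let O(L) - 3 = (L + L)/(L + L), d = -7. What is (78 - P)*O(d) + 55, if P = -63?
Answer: 619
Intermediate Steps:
O(L) = 4 (O(L) = 3 + (L + L)/(L + L) = 3 + (2*L)/((2*L)) = 3 + (2*L)*(1/(2*L)) = 3 + 1 = 4)
(78 - P)*O(d) + 55 = (78 - 1*(-63))*4 + 55 = (78 + 63)*4 + 55 = 141*4 + 55 = 564 + 55 = 619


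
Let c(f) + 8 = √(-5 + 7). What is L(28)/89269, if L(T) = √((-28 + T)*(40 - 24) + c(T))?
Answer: √(-8 + √2)/89269 ≈ 2.8748e-5*I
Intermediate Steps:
c(f) = -8 + √2 (c(f) = -8 + √(-5 + 7) = -8 + √2)
L(T) = √(-456 + √2 + 16*T) (L(T) = √((-28 + T)*(40 - 24) + (-8 + √2)) = √((-28 + T)*16 + (-8 + √2)) = √((-448 + 16*T) + (-8 + √2)) = √(-456 + √2 + 16*T))
L(28)/89269 = √(-456 + √2 + 16*28)/89269 = √(-456 + √2 + 448)*(1/89269) = √(-8 + √2)*(1/89269) = √(-8 + √2)/89269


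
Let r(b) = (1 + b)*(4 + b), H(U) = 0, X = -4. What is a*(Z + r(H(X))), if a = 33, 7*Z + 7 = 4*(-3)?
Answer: 297/7 ≈ 42.429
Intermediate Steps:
Z = -19/7 (Z = -1 + (4*(-3))/7 = -1 + (⅐)*(-12) = -1 - 12/7 = -19/7 ≈ -2.7143)
a*(Z + r(H(X))) = 33*(-19/7 + (4 + 0² + 5*0)) = 33*(-19/7 + (4 + 0 + 0)) = 33*(-19/7 + 4) = 33*(9/7) = 297/7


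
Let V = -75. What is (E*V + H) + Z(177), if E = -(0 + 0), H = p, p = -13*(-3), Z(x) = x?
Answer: 216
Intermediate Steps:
p = 39
H = 39
E = 0 (E = -1*0 = 0)
(E*V + H) + Z(177) = (0*(-75) + 39) + 177 = (0 + 39) + 177 = 39 + 177 = 216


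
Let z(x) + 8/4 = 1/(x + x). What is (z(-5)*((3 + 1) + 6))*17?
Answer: -357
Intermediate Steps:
z(x) = -2 + 1/(2*x) (z(x) = -2 + 1/(x + x) = -2 + 1/(2*x))
(z(-5)*((3 + 1) + 6))*17 = ((-2 + (½)/(-5))*((3 + 1) + 6))*17 = ((-2 + (½)*(-⅕))*(4 + 6))*17 = ((-2 - ⅒)*10)*17 = -21/10*10*17 = -21*17 = -357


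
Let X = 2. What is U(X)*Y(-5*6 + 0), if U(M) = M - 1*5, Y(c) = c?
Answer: 90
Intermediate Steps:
U(M) = -5 + M (U(M) = M - 5 = -5 + M)
U(X)*Y(-5*6 + 0) = (-5 + 2)*(-5*6 + 0) = -3*(-30 + 0) = -3*(-30) = 90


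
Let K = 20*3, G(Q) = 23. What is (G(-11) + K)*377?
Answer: 31291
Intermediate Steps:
K = 60
(G(-11) + K)*377 = (23 + 60)*377 = 83*377 = 31291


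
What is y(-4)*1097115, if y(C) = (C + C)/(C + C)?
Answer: 1097115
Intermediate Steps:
y(C) = 1 (y(C) = (2*C)/((2*C)) = (2*C)*(1/(2*C)) = 1)
y(-4)*1097115 = 1*1097115 = 1097115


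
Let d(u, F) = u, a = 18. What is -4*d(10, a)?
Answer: -40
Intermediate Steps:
-4*d(10, a) = -4*10 = -40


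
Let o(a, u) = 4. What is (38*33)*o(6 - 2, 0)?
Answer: 5016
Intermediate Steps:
(38*33)*o(6 - 2, 0) = (38*33)*4 = 1254*4 = 5016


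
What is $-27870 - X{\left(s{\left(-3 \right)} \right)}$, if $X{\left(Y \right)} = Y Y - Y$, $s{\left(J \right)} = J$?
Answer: $-27882$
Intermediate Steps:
$X{\left(Y \right)} = Y^{2} - Y$
$-27870 - X{\left(s{\left(-3 \right)} \right)} = -27870 - - 3 \left(-1 - 3\right) = -27870 - \left(-3\right) \left(-4\right) = -27870 - 12 = -27882$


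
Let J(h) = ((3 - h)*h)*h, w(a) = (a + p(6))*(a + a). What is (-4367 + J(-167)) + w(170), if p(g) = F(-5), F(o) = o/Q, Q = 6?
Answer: 14382839/3 ≈ 4.7943e+6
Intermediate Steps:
F(o) = o/6
p(g) = -5/6 (p(g) = (1/6)*(-5) = -5/6)
w(a) = 2*a*(-5/6 + a) (w(a) = (a - 5/6)*(a + a) = (-5/6 + a)*(2*a) = 2*a*(-5/6 + a))
J(h) = h**2*(3 - h) (J(h) = (h*(3 - h))*h = h**2*(3 - h))
(-4367 + J(-167)) + w(170) = (-4367 + (-167)**2*(3 - 1*(-167))) + (1/3)*170*(-5 + 6*170) = (-4367 + 27889*(3 + 167)) + (1/3)*170*(-5 + 1020) = (-4367 + 27889*170) + (1/3)*170*1015 = (-4367 + 4741130) + 172550/3 = 4736763 + 172550/3 = 14382839/3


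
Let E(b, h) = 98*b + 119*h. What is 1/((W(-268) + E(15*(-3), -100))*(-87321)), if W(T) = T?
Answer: 1/1447607538 ≈ 6.9079e-10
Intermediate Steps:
1/((W(-268) + E(15*(-3), -100))*(-87321)) = 1/((-268 + (98*(15*(-3)) + 119*(-100)))*(-87321)) = -1/87321/(-268 + (98*(-45) - 11900)) = -1/87321/(-268 + (-4410 - 11900)) = -1/87321/(-268 - 16310) = -1/87321/(-16578) = -1/16578*(-1/87321) = 1/1447607538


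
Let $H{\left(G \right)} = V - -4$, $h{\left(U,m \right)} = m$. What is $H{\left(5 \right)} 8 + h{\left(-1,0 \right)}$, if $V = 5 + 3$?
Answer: $96$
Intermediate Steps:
$V = 8$
$H{\left(G \right)} = 12$ ($H{\left(G \right)} = 8 - -4 = 8 + 4 = 12$)
$H{\left(5 \right)} 8 + h{\left(-1,0 \right)} = 12 \cdot 8 + 0 = 96 + 0 = 96$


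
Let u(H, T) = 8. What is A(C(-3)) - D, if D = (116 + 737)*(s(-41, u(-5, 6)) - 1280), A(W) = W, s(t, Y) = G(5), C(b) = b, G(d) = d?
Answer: 1087572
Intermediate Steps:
s(t, Y) = 5
D = -1087575 (D = (116 + 737)*(5 - 1280) = 853*(-1275) = -1087575)
A(C(-3)) - D = -3 - 1*(-1087575) = -3 + 1087575 = 1087572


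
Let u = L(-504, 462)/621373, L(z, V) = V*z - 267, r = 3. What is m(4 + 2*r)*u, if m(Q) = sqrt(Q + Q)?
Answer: -466230*sqrt(5)/621373 ≈ -1.6778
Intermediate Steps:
L(z, V) = -267 + V*z
u = -233115/621373 (u = (-267 + 462*(-504))/621373 = (-267 - 232848)*(1/621373) = -233115*1/621373 = -233115/621373 ≈ -0.37516)
m(Q) = sqrt(2)*sqrt(Q) (m(Q) = sqrt(2*Q) = sqrt(2)*sqrt(Q))
m(4 + 2*r)*u = (sqrt(2)*sqrt(4 + 2*3))*(-233115/621373) = (sqrt(2)*sqrt(4 + 6))*(-233115/621373) = (sqrt(2)*sqrt(10))*(-233115/621373) = (2*sqrt(5))*(-233115/621373) = -466230*sqrt(5)/621373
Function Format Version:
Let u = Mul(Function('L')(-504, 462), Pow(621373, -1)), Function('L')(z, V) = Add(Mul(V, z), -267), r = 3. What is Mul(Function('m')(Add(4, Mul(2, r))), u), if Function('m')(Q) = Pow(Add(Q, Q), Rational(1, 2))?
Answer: Mul(Rational(-466230, 621373), Pow(5, Rational(1, 2))) ≈ -1.6778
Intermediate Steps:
Function('L')(z, V) = Add(-267, Mul(V, z))
u = Rational(-233115, 621373) (u = Mul(Add(-267, Mul(462, -504)), Pow(621373, -1)) = Mul(Add(-267, -232848), Rational(1, 621373)) = Mul(-233115, Rational(1, 621373)) = Rational(-233115, 621373) ≈ -0.37516)
Function('m')(Q) = Mul(Pow(2, Rational(1, 2)), Pow(Q, Rational(1, 2))) (Function('m')(Q) = Pow(Mul(2, Q), Rational(1, 2)) = Mul(Pow(2, Rational(1, 2)), Pow(Q, Rational(1, 2))))
Mul(Function('m')(Add(4, Mul(2, r))), u) = Mul(Mul(Pow(2, Rational(1, 2)), Pow(Add(4, Mul(2, 3)), Rational(1, 2))), Rational(-233115, 621373)) = Mul(Mul(Pow(2, Rational(1, 2)), Pow(Add(4, 6), Rational(1, 2))), Rational(-233115, 621373)) = Mul(Mul(Pow(2, Rational(1, 2)), Pow(10, Rational(1, 2))), Rational(-233115, 621373)) = Mul(Mul(2, Pow(5, Rational(1, 2))), Rational(-233115, 621373)) = Mul(Rational(-466230, 621373), Pow(5, Rational(1, 2)))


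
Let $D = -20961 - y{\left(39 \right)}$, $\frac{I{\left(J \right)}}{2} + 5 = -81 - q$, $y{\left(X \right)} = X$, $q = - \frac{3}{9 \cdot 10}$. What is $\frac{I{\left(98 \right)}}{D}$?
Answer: $\frac{2579}{315000} \approx 0.0081873$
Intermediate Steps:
$q = - \frac{1}{30}$ ($q = - \frac{3}{90} = \left(-3\right) \frac{1}{90} = - \frac{1}{30} \approx -0.033333$)
$I{\left(J \right)} = - \frac{2579}{15}$ ($I{\left(J \right)} = -10 + 2 \left(-81 - - \frac{1}{30}\right) = -10 + 2 \left(-81 + \frac{1}{30}\right) = -10 + 2 \left(- \frac{2429}{30}\right) = -10 - \frac{2429}{15} = - \frac{2579}{15}$)
$D = -21000$ ($D = -20961 - 39 = -21000$)
$\frac{I{\left(98 \right)}}{D} = - \frac{2579}{15 \left(-21000\right)} = \left(- \frac{2579}{15}\right) \left(- \frac{1}{21000}\right) = \frac{2579}{315000}$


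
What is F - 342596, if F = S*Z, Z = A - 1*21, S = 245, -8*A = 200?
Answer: -353866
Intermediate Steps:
A = -25 (A = -1/8*200 = -25)
Z = -46 (Z = -25 - 1*21 = -25 - 21 = -46)
F = -11270 (F = 245*(-46) = -11270)
F - 342596 = -11270 - 342596 = -353866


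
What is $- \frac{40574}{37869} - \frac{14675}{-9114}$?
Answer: $\frac{20659571}{38348674} \approx 0.53873$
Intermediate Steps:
$- \frac{40574}{37869} - \frac{14675}{-9114} = \left(-40574\right) \frac{1}{37869} - - \frac{14675}{9114} = - \frac{40574}{37869} + \frac{14675}{9114} = \frac{20659571}{38348674}$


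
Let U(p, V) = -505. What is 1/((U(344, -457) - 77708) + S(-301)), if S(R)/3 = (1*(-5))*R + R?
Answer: -1/74601 ≈ -1.3405e-5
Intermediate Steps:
S(R) = -12*R (S(R) = 3*((1*(-5))*R + R) = 3*(-5*R + R) = 3*(-4*R) = -12*R)
1/((U(344, -457) - 77708) + S(-301)) = 1/((-505 - 77708) - 12*(-301)) = 1/(-78213 + 3612) = 1/(-74601) = -1/74601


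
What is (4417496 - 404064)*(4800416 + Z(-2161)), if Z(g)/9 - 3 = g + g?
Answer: 19110137072440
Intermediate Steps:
Z(g) = 27 + 18*g (Z(g) = 27 + 9*(g + g) = 27 + 9*(2*g) = 27 + 18*g)
(4417496 - 404064)*(4800416 + Z(-2161)) = (4417496 - 404064)*(4800416 + (27 + 18*(-2161))) = 4013432*(4800416 + (27 - 38898)) = 4013432*(4800416 - 38871) = 4013432*4761545 = 19110137072440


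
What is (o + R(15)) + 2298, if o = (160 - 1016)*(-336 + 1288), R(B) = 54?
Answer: -812560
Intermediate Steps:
o = -814912 (o = -856*952 = -814912)
(o + R(15)) + 2298 = (-814912 + 54) + 2298 = -814858 + 2298 = -812560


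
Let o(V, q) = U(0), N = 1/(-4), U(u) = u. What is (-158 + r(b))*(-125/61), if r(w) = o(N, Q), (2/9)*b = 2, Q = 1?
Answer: 19750/61 ≈ 323.77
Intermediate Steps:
b = 9 (b = (9/2)*2 = 9)
N = -1/4 ≈ -0.25000
o(V, q) = 0
r(w) = 0
(-158 + r(b))*(-125/61) = (-158 + 0)*(-125/61) = -(-19750)/61 = -158*(-125/61) = 19750/61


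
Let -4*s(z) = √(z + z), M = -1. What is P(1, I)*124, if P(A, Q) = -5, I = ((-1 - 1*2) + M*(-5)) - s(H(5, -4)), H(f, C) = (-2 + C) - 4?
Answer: -620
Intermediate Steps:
H(f, C) = -6 + C
s(z) = -√2*√z/4 (s(z) = -√(z + z)/4 = -√2*√z/4)
I = 2 + I*√5/2 (I = ((-1 - 1*2) - 1*(-5)) - (-1)*√2*√(-6 - 4)/4 = ((-1 - 2) + 5) - (-1)*√2*√(-10)/4 = (-3 + 5) - (-1)*√2*I*√10/4 = 2 - (-1)*I*√5/2 = 2 + I*√5/2 ≈ 2.0 + 1.118*I)
P(1, I)*124 = -5*124 = -620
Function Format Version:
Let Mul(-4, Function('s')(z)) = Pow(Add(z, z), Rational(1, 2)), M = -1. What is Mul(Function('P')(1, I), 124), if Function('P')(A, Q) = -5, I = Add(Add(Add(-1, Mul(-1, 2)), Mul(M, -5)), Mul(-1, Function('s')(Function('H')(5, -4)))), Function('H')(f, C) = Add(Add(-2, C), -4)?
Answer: -620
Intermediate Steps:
Function('H')(f, C) = Add(-6, C)
Function('s')(z) = Mul(Rational(-1, 4), Pow(2, Rational(1, 2)), Pow(z, Rational(1, 2))) (Function('s')(z) = Mul(Rational(-1, 4), Pow(Add(z, z), Rational(1, 2))) = Mul(Rational(-1, 4), Pow(Mul(2, z), Rational(1, 2))) = Mul(Rational(-1, 4), Mul(Pow(2, Rational(1, 2)), Pow(z, Rational(1, 2)))) = Mul(Rational(-1, 4), Pow(2, Rational(1, 2)), Pow(z, Rational(1, 2))))
I = Add(2, Mul(Rational(1, 2), I, Pow(5, Rational(1, 2)))) (I = Add(Add(Add(-1, Mul(-1, 2)), Mul(-1, -5)), Mul(-1, Mul(Rational(-1, 4), Pow(2, Rational(1, 2)), Pow(Add(-6, -4), Rational(1, 2))))) = Add(Add(Add(-1, -2), 5), Mul(-1, Mul(Rational(-1, 4), Pow(2, Rational(1, 2)), Pow(-10, Rational(1, 2))))) = Add(Add(-3, 5), Mul(-1, Mul(Rational(-1, 4), Pow(2, Rational(1, 2)), Mul(I, Pow(10, Rational(1, 2)))))) = Add(2, Mul(-1, Mul(Rational(-1, 2), I, Pow(5, Rational(1, 2))))) = Add(2, Mul(Rational(1, 2), I, Pow(5, Rational(1, 2)))) ≈ Add(2.0000, Mul(1.1180, I)))
Mul(Function('P')(1, I), 124) = Mul(-5, 124) = -620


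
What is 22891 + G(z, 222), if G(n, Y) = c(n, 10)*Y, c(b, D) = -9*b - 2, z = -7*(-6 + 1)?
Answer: -47483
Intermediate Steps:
z = 35 (z = -7*(-5) = 35)
c(b, D) = -2 - 9*b
G(n, Y) = Y*(-2 - 9*n) (G(n, Y) = (-2 - 9*n)*Y = Y*(-2 - 9*n))
22891 + G(z, 222) = 22891 - 1*222*(2 + 9*35) = 22891 - 1*222*(2 + 315) = 22891 - 1*222*317 = 22891 - 70374 = -47483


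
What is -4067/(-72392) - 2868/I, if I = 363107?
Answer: 1269135913/26286041944 ≈ 0.048282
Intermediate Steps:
-4067/(-72392) - 2868/I = -4067/(-72392) - 2868/363107 = -4067*(-1/72392) - 2868*1/363107 = 4067/72392 - 2868/363107 = 1269135913/26286041944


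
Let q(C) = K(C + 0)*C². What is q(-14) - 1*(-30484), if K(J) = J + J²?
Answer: 66156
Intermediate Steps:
q(C) = C³*(1 + C) (q(C) = ((C + 0)*(1 + (C + 0)))*C² = (C*(1 + C))*C² = C³*(1 + C))
q(-14) - 1*(-30484) = (-14)³*(1 - 14) - 1*(-30484) = -2744*(-13) + 30484 = 35672 + 30484 = 66156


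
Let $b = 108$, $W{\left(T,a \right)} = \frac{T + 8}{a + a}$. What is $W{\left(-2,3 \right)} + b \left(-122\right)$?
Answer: $-13175$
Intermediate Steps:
$W{\left(T,a \right)} = \frac{8 + T}{2 a}$
$W{\left(-2,3 \right)} + b \left(-122\right) = \frac{8 - 2}{2 \cdot 3} + 108 \left(-122\right) = \frac{1}{2} \cdot \frac{1}{3} \cdot 6 - 13176 = 1 - 13176 = -13175$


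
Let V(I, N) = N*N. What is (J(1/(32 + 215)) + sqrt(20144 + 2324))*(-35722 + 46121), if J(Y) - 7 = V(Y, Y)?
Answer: 4441038536/61009 + 20798*sqrt(5617) ≈ 1.6315e+6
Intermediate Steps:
V(I, N) = N**2
J(Y) = 7 + Y**2
(J(1/(32 + 215)) + sqrt(20144 + 2324))*(-35722 + 46121) = ((7 + (1/(32 + 215))**2) + sqrt(20144 + 2324))*(-35722 + 46121) = ((7 + (1/247)**2) + sqrt(22468))*10399 = ((7 + (1/247)**2) + 2*sqrt(5617))*10399 = ((7 + 1/61009) + 2*sqrt(5617))*10399 = (427064/61009 + 2*sqrt(5617))*10399 = 4441038536/61009 + 20798*sqrt(5617)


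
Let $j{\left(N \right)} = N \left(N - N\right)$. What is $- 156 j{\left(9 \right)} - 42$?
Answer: $-42$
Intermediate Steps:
$j{\left(N \right)} = 0$ ($j{\left(N \right)} = N 0 = 0$)
$- 156 j{\left(9 \right)} - 42 = \left(-156\right) 0 - 42 = 0 - 42 = -42$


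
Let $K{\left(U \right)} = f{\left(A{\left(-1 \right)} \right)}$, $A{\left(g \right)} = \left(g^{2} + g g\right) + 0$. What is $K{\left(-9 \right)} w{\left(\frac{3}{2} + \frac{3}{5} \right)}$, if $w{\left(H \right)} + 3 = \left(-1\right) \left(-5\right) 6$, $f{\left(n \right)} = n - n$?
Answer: $0$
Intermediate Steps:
$A{\left(g \right)} = 2 g^{2}$ ($A{\left(g \right)} = \left(g^{2} + g^{2}\right) + 0 = 2 g^{2} + 0 = 2 g^{2}$)
$f{\left(n \right)} = 0$
$w{\left(H \right)} = 27$ ($w{\left(H \right)} = -3 + \left(-1\right) \left(-5\right) 6 = -3 + 5 \cdot 6 = -3 + 30 = 27$)
$K{\left(U \right)} = 0$
$K{\left(-9 \right)} w{\left(\frac{3}{2} + \frac{3}{5} \right)} = 0 \cdot 27 = 0$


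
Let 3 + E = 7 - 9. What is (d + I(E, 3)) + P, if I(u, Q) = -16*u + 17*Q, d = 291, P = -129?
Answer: 293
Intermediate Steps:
E = -5 (E = -3 + (7 - 9) = -3 - 2 = -5)
(d + I(E, 3)) + P = (291 + (-16*(-5) + 17*3)) - 129 = (291 + (80 + 51)) - 129 = (291 + 131) - 129 = 422 - 129 = 293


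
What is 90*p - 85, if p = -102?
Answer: -9265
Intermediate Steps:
90*p - 85 = 90*(-102) - 85 = -9180 - 85 = -9265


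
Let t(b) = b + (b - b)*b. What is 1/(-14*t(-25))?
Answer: 1/350 ≈ 0.0028571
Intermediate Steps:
t(b) = b (t(b) = b + 0*b = b + 0 = b)
1/(-14*t(-25)) = 1/(-14*(-25)) = 1/350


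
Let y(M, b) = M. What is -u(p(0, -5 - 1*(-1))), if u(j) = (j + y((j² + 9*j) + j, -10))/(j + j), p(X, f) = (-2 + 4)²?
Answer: -15/2 ≈ -7.5000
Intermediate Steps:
p(X, f) = 4 (p(X, f) = 2² = 4)
u(j) = (j² + 11*j)/(2*j) (u(j) = (j + ((j² + 9*j) + j))/(j + j) = (j + (j² + 10*j))/((2*j)) = (j² + 11*j)*(1/(2*j)) = (j² + 11*j)/(2*j))
-u(p(0, -5 - 1*(-1))) = -(11/2 + (½)*4) = -(11/2 + 2) = -1*15/2 = -15/2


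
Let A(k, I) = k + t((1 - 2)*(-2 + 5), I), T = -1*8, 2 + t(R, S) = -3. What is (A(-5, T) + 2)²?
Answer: 64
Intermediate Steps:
t(R, S) = -5 (t(R, S) = -2 - 3 = -5)
T = -8
A(k, I) = -5 + k (A(k, I) = k - 5 = -5 + k)
(A(-5, T) + 2)² = ((-5 - 5) + 2)² = (-10 + 2)² = (-8)² = 64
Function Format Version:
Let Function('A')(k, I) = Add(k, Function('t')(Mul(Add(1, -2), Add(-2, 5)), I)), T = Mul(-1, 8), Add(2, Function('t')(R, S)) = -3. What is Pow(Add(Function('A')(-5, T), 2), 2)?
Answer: 64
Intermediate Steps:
Function('t')(R, S) = -5 (Function('t')(R, S) = Add(-2, -3) = -5)
T = -8
Function('A')(k, I) = Add(-5, k) (Function('A')(k, I) = Add(k, -5) = Add(-5, k))
Pow(Add(Function('A')(-5, T), 2), 2) = Pow(Add(Add(-5, -5), 2), 2) = Pow(Add(-10, 2), 2) = Pow(-8, 2) = 64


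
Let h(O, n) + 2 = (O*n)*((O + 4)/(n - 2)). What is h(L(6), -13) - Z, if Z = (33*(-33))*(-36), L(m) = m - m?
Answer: -39206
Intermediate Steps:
L(m) = 0
h(O, n) = -2 + O*n*(4 + O)/(-2 + n) (h(O, n) = -2 + (O*n)*((O + 4)/(n - 2)) = -2 + (O*n)*((4 + O)/(-2 + n)) = -2 + O*n*(4 + O)/(-2 + n))
Z = 39204 (Z = -1089*(-36) = 39204)
h(L(6), -13) - Z = (4 - 2*(-13) - 13*0**2 + 4*0*(-13))/(-2 - 13) - 1*39204 = (4 + 26 - 13*0 + 0)/(-15) - 39204 = -(4 + 26 + 0 + 0)/15 - 39204 = -1/15*30 - 39204 = -2 - 39204 = -39206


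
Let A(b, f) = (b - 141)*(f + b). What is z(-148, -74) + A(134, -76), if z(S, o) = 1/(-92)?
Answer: -37353/92 ≈ -406.01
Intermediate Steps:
z(S, o) = -1/92
A(b, f) = (-141 + b)*(b + f)
z(-148, -74) + A(134, -76) = -1/92 + (134² - 141*134 - 141*(-76) + 134*(-76)) = -1/92 + (17956 - 18894 + 10716 - 10184) = -1/92 - 406 = -37353/92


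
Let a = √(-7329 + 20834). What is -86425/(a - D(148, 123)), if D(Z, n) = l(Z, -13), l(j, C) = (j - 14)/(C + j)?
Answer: -1563428250/246110669 - 1575095625*√13505/246110669 ≈ -750.10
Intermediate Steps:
l(j, C) = (-14 + j)/(C + j)
a = √13505 ≈ 116.21
D(Z, n) = (-14 + Z)/(-13 + Z)
-86425/(a - D(148, 123)) = -86425/(√13505 - (-14 + 148)/(-13 + 148)) = -86425/(√13505 - 134/135) = -86425/(-134/135 + √13505)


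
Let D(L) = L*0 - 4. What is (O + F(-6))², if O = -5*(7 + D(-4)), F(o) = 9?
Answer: 36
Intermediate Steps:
D(L) = -4 (D(L) = 0 - 4 = -4)
O = -15 (O = -5*(7 - 4) = -5*3 = -15)
(O + F(-6))² = (-15 + 9)² = (-6)² = 36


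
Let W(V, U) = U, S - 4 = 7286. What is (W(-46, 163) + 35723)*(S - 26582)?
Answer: -692312712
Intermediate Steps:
S = 7290 (S = 4 + 7286 = 7290)
(W(-46, 163) + 35723)*(S - 26582) = (163 + 35723)*(7290 - 26582) = 35886*(-19292) = -692312712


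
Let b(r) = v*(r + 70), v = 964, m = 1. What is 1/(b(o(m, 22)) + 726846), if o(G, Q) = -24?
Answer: 1/771190 ≈ 1.2967e-6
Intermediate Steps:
b(r) = 67480 + 964*r (b(r) = 964*(r + 70) = 964*(70 + r) = 67480 + 964*r)
1/(b(o(m, 22)) + 726846) = 1/((67480 + 964*(-24)) + 726846) = 1/((67480 - 23136) + 726846) = 1/(44344 + 726846) = 1/771190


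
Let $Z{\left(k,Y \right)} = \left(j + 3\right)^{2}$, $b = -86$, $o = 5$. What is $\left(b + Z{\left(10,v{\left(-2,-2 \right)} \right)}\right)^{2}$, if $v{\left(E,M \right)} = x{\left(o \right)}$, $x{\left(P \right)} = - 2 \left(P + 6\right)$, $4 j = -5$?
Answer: $\frac{1760929}{256} \approx 6878.6$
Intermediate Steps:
$j = - \frac{5}{4}$ ($j = \frac{1}{4} \left(-5\right) = - \frac{5}{4} \approx -1.25$)
$x{\left(P \right)} = -12 - 2 P$ ($x{\left(P \right)} = - 2 \left(6 + P\right) = -12 - 2 P$)
$v{\left(E,M \right)} = -22$ ($v{\left(E,M \right)} = -12 - 10 = -22$)
$Z{\left(k,Y \right)} = \frac{49}{16}$ ($Z{\left(k,Y \right)} = \left(- \frac{5}{4} + 3\right)^{2} = \left(\frac{7}{4}\right)^{2} = \frac{49}{16}$)
$\left(b + Z{\left(10,v{\left(-2,-2 \right)} \right)}\right)^{2} = \left(-86 + \frac{49}{16}\right)^{2} = \left(- \frac{1327}{16}\right)^{2} = \frac{1760929}{256}$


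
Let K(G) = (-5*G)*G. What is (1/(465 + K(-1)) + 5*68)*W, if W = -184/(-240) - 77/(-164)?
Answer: 475615441/1131600 ≈ 420.30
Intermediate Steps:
K(G) = -5*G**2
W = 3041/2460 (W = -184*(-1/240) - 77*(-1/164) = 23/30 + 77/164 = 3041/2460 ≈ 1.2362)
(1/(465 + K(-1)) + 5*68)*W = (1/(465 - 5*(-1)**2) + 5*68)*(3041/2460) = (1/(465 - 5*1) + 340)*(3041/2460) = (1/(465 - 5) + 340)*(3041/2460) = (1/460 + 340)*(3041/2460) = (156401/460)*(3041/2460) = 475615441/1131600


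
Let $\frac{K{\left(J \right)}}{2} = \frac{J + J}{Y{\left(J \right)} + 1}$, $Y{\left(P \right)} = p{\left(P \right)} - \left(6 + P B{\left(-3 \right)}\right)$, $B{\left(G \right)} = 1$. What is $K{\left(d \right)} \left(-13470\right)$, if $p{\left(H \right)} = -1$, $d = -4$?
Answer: $-107760$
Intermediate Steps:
$Y{\left(P \right)} = -7 - P$ ($Y{\left(P \right)} = -1 - \left(6 + P 1\right) = -1 - \left(6 + P\right) = -7 - P$)
$K{\left(J \right)} = \frac{4 J}{-6 - J}$ ($K{\left(J \right)} = 2 \frac{J + J}{\left(-7 - J\right) + 1} = 2 \frac{2 J}{-6 - J} = \frac{4 J}{-6 - J}$)
$K{\left(d \right)} \left(-13470\right) = \left(-4\right) \left(-4\right) \frac{1}{6 - 4} \left(-13470\right) = \left(-4\right) \left(-4\right) \frac{1}{2} \left(-13470\right) = 8 \left(-13470\right) = -107760$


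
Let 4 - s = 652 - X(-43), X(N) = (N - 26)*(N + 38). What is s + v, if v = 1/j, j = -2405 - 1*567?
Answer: -900517/2972 ≈ -303.00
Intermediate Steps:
X(N) = (-26 + N)*(38 + N)
j = -2972 (j = -2405 - 567 = -2972)
s = -303 (s = 4 - (652 - (-988 + (-43)² + 12*(-43))) = 4 - (652 - (-988 + 1849 - 516)) = 4 - (652 - 1*345) = 4 - (652 - 345) = 4 - 1*307 = 4 - 307 = -303)
v = -1/2972 (v = 1/(-2972) = -1/2972 ≈ -0.00033647)
s + v = -303 - 1/2972 = -900517/2972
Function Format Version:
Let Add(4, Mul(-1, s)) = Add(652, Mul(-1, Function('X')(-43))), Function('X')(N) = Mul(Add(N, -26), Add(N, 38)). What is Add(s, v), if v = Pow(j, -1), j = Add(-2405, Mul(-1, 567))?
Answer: Rational(-900517, 2972) ≈ -303.00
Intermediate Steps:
Function('X')(N) = Mul(Add(-26, N), Add(38, N))
j = -2972 (j = Add(-2405, -567) = -2972)
s = -303 (s = Add(4, Mul(-1, Add(652, Mul(-1, Add(-988, Pow(-43, 2), Mul(12, -43)))))) = Add(4, Mul(-1, Add(652, Mul(-1, Add(-988, 1849, -516))))) = Add(4, Mul(-1, Add(652, Mul(-1, 345)))) = Add(4, Mul(-1, Add(652, -345))) = Add(4, Mul(-1, 307)) = Add(4, -307) = -303)
v = Rational(-1, 2972) (v = Pow(-2972, -1) = Rational(-1, 2972) ≈ -0.00033647)
Add(s, v) = Add(-303, Rational(-1, 2972)) = Rational(-900517, 2972)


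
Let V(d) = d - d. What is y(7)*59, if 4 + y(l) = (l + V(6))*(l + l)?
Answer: 5546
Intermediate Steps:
V(d) = 0
y(l) = -4 + 2*l**2 (y(l) = -4 + (l + 0)*(l + l) = -4 + l*(2*l) = -4 + 2*l**2)
y(7)*59 = (-4 + 2*7**2)*59 = (-4 + 2*49)*59 = (-4 + 98)*59 = 94*59 = 5546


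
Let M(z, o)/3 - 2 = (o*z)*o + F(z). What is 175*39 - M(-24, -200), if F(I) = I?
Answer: 2886891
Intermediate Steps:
M(z, o) = 6 + 3*z + 3*z*o**2 (M(z, o) = 6 + 3*((o*z)*o + z) = 6 + 3*(z*o**2 + z) = 6 + 3*(z + z*o**2) = 6 + (3*z + 3*z*o**2) = 6 + 3*z + 3*z*o**2)
175*39 - M(-24, -200) = 175*39 - (6 + 3*(-24) + 3*(-24)*(-200)**2) = 6825 - (6 - 72 + 3*(-24)*40000) = 6825 - (6 - 72 - 2880000) = 6825 - 1*(-2880066) = 6825 + 2880066 = 2886891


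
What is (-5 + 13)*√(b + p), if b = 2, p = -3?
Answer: 8*I ≈ 8.0*I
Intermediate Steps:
(-5 + 13)*√(b + p) = (-5 + 13)*√(2 - 3) = 8*√(-1) = 8*I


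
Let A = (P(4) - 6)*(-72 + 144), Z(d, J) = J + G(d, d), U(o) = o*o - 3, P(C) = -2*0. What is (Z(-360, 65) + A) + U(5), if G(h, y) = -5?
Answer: -350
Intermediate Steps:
P(C) = 0
U(o) = -3 + o**2 (U(o) = o**2 - 3 = -3 + o**2)
Z(d, J) = -5 + J (Z(d, J) = J - 5 = -5 + J)
A = -432 (A = (0 - 6)*(-72 + 144) = -6*72 = -432)
(Z(-360, 65) + A) + U(5) = ((-5 + 65) - 432) + (-3 + 5**2) = (60 - 432) + (-3 + 25) = -372 + 22 = -350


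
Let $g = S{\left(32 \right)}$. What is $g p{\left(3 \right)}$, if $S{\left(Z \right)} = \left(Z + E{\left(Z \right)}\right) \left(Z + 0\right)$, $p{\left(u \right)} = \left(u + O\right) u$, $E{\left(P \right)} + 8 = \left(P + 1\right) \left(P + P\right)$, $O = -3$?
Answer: $0$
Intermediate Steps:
$E{\left(P \right)} = -8 + 2 P \left(1 + P\right)$ ($E{\left(P \right)} = -8 + \left(P + 1\right) \left(P + P\right) = -8 + \left(1 + P\right) 2 P = -8 + 2 P \left(1 + P\right)$)
$p{\left(u \right)} = u \left(-3 + u\right)$ ($p{\left(u \right)} = \left(u - 3\right) u = \left(-3 + u\right) u = u \left(-3 + u\right)$)
$S{\left(Z \right)} = Z \left(-8 + 2 Z^{2} + 3 Z\right)$ ($S{\left(Z \right)} = \left(Z + \left(-8 + 2 Z + 2 Z^{2}\right)\right) \left(Z + 0\right) = \left(-8 + 2 Z^{2} + 3 Z\right) Z = Z \left(-8 + 2 Z^{2} + 3 Z\right)$)
$g = 68352$ ($g = 32 \left(-8 + 2 \cdot 32^{2} + 3 \cdot 32\right) = 32 \left(-8 + 2 \cdot 1024 + 96\right) = 32 \left(-8 + 2048 + 96\right) = 32 \cdot 2136 = 68352$)
$g p{\left(3 \right)} = 68352 \cdot 3 \left(-3 + 3\right) = 68352 \cdot 3 \cdot 0 = 68352 \cdot 0 = 0$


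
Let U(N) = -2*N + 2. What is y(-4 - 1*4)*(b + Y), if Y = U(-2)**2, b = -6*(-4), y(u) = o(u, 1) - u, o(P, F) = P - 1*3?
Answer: -180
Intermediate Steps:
o(P, F) = -3 + P (o(P, F) = P - 3 = -3 + P)
U(N) = 2 - 2*N
y(u) = -3 (y(u) = (-3 + u) - u = -3)
b = 24
Y = 36 (Y = (2 - 2*(-2))**2 = (2 + 4)**2 = 6**2 = 36)
y(-4 - 1*4)*(b + Y) = -3*(24 + 36) = -3*60 = -180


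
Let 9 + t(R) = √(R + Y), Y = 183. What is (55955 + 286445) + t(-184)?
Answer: 342391 + I ≈ 3.4239e+5 + 1.0*I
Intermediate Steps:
t(R) = -9 + √(183 + R) (t(R) = -9 + √(R + 183) = -9 + √(183 + R))
(55955 + 286445) + t(-184) = (55955 + 286445) + (-9 + √(183 - 184)) = 342400 + (-9 + √(-1)) = 342400 + (-9 + I) = 342391 + I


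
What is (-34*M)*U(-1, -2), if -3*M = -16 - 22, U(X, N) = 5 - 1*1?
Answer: -5168/3 ≈ -1722.7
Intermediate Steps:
U(X, N) = 4 (U(X, N) = 5 - 1 = 4)
M = 38/3 (M = -(-16 - 22)/3 = -⅓*(-38) = 38/3 ≈ 12.667)
(-34*M)*U(-1, -2) = -34*38/3*4 = -1292/3*4 = -5168/3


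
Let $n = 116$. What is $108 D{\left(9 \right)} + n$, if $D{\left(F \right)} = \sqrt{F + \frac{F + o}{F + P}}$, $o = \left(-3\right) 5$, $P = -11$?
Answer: $116 + 216 \sqrt{3} \approx 490.12$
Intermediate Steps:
$o = -15$
$D{\left(F \right)} = \sqrt{F + \frac{-15 + F}{-11 + F}}$ ($D{\left(F \right)} = \sqrt{F + \frac{F - 15}{F - 11}} = \sqrt{F + \frac{-15 + F}{-11 + F}}$)
$108 D{\left(9 \right)} + n = 108 \sqrt{\frac{-15 + 9 + 9 \left(-11 + 9\right)}{-11 + 9}} + 116 = 108 \sqrt{\frac{-15 + 9 + 9 \left(-2\right)}{-2}} + 116 = 108 \sqrt{- \frac{-15 + 9 - 18}{2}} + 116 = 108 \sqrt{\left(- \frac{1}{2}\right) \left(-24\right)} + 116 = 108 \sqrt{12} + 116 = 108 \cdot 2 \sqrt{3} + 116 = 216 \sqrt{3} + 116 = 116 + 216 \sqrt{3}$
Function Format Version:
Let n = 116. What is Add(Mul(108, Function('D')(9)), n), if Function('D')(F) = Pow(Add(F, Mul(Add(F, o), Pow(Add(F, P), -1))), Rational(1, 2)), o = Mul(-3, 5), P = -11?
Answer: Add(116, Mul(216, Pow(3, Rational(1, 2)))) ≈ 490.12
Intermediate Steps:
o = -15
Function('D')(F) = Pow(Add(F, Mul(Pow(Add(-11, F), -1), Add(-15, F))), Rational(1, 2)) (Function('D')(F) = Pow(Add(F, Mul(Add(F, -15), Pow(Add(F, -11), -1))), Rational(1, 2)) = Pow(Add(F, Mul(Add(-15, F), Pow(Add(-11, F), -1))), Rational(1, 2)) = Pow(Add(F, Mul(Pow(Add(-11, F), -1), Add(-15, F))), Rational(1, 2)))
Add(Mul(108, Function('D')(9)), n) = Add(Mul(108, Pow(Mul(Pow(Add(-11, 9), -1), Add(-15, 9, Mul(9, Add(-11, 9)))), Rational(1, 2))), 116) = Add(Mul(108, Pow(Mul(Pow(-2, -1), Add(-15, 9, Mul(9, -2))), Rational(1, 2))), 116) = Add(Mul(108, Pow(Mul(Rational(-1, 2), Add(-15, 9, -18)), Rational(1, 2))), 116) = Add(Mul(108, Pow(Mul(Rational(-1, 2), -24), Rational(1, 2))), 116) = Add(Mul(108, Pow(12, Rational(1, 2))), 116) = Add(Mul(108, Mul(2, Pow(3, Rational(1, 2)))), 116) = Add(Mul(216, Pow(3, Rational(1, 2))), 116) = Add(116, Mul(216, Pow(3, Rational(1, 2))))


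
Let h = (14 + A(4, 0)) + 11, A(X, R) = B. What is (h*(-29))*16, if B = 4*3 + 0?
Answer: -17168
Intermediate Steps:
B = 12 (B = 12 + 0 = 12)
A(X, R) = 12
h = 37 (h = (14 + 12) + 11 = 26 + 11 = 37)
(h*(-29))*16 = (37*(-29))*16 = -1073*16 = -17168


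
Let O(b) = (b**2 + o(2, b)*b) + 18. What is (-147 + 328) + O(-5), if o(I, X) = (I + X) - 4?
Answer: 259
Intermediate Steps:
o(I, X) = -4 + I + X
O(b) = 18 + b**2 + b*(-2 + b) (O(b) = (b**2 + (-4 + 2 + b)*b) + 18 = (b**2 + (-2 + b)*b) + 18 = (b**2 + b*(-2 + b)) + 18 = 18 + b**2 + b*(-2 + b))
(-147 + 328) + O(-5) = (-147 + 328) + (18 - 2*(-5) + 2*(-5)**2) = 181 + (18 + 10 + 2*25) = 181 + (18 + 10 + 50) = 181 + 78 = 259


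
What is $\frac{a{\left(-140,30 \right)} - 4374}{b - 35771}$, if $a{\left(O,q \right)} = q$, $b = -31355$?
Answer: $\frac{2172}{33563} \approx 0.064714$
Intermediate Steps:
$\frac{a{\left(-140,30 \right)} - 4374}{b - 35771} = \frac{30 - 4374}{-31355 - 35771} = - \frac{4344}{-31355 - 35771} = - \frac{4344}{-67126} = \left(-4344\right) \left(- \frac{1}{67126}\right) = \frac{2172}{33563}$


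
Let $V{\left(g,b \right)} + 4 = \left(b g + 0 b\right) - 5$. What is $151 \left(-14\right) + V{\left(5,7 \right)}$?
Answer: $-2088$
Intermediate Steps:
$V{\left(g,b \right)} = -9 + b g$ ($V{\left(g,b \right)} = -4 + \left(\left(b g + 0 b\right) - 5\right) = -4 + \left(\left(b g + 0\right) - 5\right) = -4 + \left(b g - 5\right) = -4 + \left(-5 + b g\right) = -9 + b g$)
$151 \left(-14\right) + V{\left(5,7 \right)} = 151 \left(-14\right) + \left(-9 + 7 \cdot 5\right) = -2114 + \left(-9 + 35\right) = -2114 + 26 = -2088$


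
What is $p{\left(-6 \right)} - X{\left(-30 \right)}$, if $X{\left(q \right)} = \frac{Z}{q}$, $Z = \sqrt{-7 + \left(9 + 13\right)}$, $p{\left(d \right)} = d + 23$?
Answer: $17 + \frac{\sqrt{15}}{30} \approx 17.129$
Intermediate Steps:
$p{\left(d \right)} = 23 + d$
$Z = \sqrt{15}$ ($Z = \sqrt{-7 + 22} = \sqrt{15} \approx 3.873$)
$X{\left(q \right)} = \frac{\sqrt{15}}{q}$
$p{\left(-6 \right)} - X{\left(-30 \right)} = \left(23 - 6\right) - \frac{\sqrt{15}}{-30} = 17 - \sqrt{15} \left(- \frac{1}{30}\right) = 17 - - \frac{\sqrt{15}}{30} = 17 + \frac{\sqrt{15}}{30}$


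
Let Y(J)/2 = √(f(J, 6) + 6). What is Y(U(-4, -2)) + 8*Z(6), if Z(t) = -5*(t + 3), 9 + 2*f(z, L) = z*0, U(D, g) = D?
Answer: -360 + √6 ≈ -357.55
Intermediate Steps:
f(z, L) = -9/2 (f(z, L) = -9/2 + (z*0)/2 = -9/2 + (½)*0 = -9/2 + 0 = -9/2)
Y(J) = √6 (Y(J) = 2*√(-9/2 + 6) = 2*√(3/2) = 2*(√6/2) = √6)
Z(t) = -15 - 5*t (Z(t) = -5*(3 + t) = -15 - 5*t)
Y(U(-4, -2)) + 8*Z(6) = √6 + 8*(-15 - 5*6) = √6 + 8*(-15 - 30) = √6 + 8*(-45) = √6 - 360 = -360 + √6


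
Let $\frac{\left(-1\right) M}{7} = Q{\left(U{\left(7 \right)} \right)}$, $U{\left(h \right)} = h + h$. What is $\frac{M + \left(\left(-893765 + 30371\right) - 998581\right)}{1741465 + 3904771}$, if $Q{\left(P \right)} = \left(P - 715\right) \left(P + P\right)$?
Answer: $- \frac{1724579}{5646236} \approx -0.30544$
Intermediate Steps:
$U{\left(h \right)} = 2 h$
$Q{\left(P \right)} = 2 P \left(-715 + P\right)$ ($Q{\left(P \right)} = \left(-715 + P\right) 2 P = 2 P \left(-715 + P\right)$)
$M = 137396$ ($M = - 7 \cdot 2 \cdot 2 \cdot 7 \left(-715 + 2 \cdot 7\right) = - 7 \cdot 2 \cdot 14 \left(-715 + 14\right) = - 7 \cdot 2 \cdot 14 \left(-701\right) = \left(-7\right) \left(-19628\right) = 137396$)
$\frac{M + \left(\left(-893765 + 30371\right) - 998581\right)}{1741465 + 3904771} = \frac{137396 + \left(\left(-893765 + 30371\right) - 998581\right)}{1741465 + 3904771} = \frac{137396 - 1861975}{5646236} = \left(137396 - 1861975\right) \frac{1}{5646236} = \left(-1724579\right) \frac{1}{5646236} = - \frac{1724579}{5646236}$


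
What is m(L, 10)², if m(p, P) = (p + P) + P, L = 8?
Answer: 784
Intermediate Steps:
m(p, P) = p + 2*P (m(p, P) = (P + p) + P = p + 2*P)
m(L, 10)² = (8 + 2*10)² = (8 + 20)² = 28² = 784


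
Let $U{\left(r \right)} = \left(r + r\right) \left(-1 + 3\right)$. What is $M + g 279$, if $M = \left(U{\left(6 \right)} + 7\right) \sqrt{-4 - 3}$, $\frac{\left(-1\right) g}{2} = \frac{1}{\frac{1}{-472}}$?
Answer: $263376 + 31 i \sqrt{7} \approx 2.6338 \cdot 10^{5} + 82.018 i$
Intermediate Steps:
$U{\left(r \right)} = 4 r$ ($U{\left(r \right)} = 2 r 2 = 4 r$)
$g = 944$ ($g = - \frac{2}{\frac{1}{-472}} = - \frac{2}{- \frac{1}{472}} = \left(-2\right) \left(-472\right) = 944$)
$M = 31 i \sqrt{7}$ ($M = \left(4 \cdot 6 + 7\right) \sqrt{-4 - 3} = \left(24 + 7\right) \sqrt{-7} = 31 i \sqrt{7} \approx 82.018 i$)
$M + g 279 = 31 i \sqrt{7} + 944 \cdot 279 = 31 i \sqrt{7} + 263376 = 263376 + 31 i \sqrt{7}$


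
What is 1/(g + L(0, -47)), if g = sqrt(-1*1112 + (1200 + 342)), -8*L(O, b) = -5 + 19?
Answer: 28/6831 + 16*sqrt(430)/6831 ≈ 0.052669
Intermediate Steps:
L(O, b) = -7/4 (L(O, b) = -(-5 + 19)/8 = -1/8*14 = -7/4)
g = sqrt(430) (g = sqrt(-1112 + 1542) = sqrt(430) ≈ 20.736)
1/(g + L(0, -47)) = 1/(sqrt(430) - 7/4) = 1/(-7/4 + sqrt(430))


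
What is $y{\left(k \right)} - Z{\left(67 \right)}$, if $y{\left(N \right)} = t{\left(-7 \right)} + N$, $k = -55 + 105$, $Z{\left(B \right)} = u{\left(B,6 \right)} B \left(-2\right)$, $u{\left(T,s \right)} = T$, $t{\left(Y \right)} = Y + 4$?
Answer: $9025$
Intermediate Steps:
$t{\left(Y \right)} = 4 + Y$
$Z{\left(B \right)} = - 2 B^{2}$ ($Z{\left(B \right)} = B B \left(-2\right) = B^{2} \left(-2\right) = - 2 B^{2}$)
$k = 50$
$y{\left(N \right)} = -3 + N$ ($y{\left(N \right)} = \left(4 - 7\right) + N = -3 + N$)
$y{\left(k \right)} - Z{\left(67 \right)} = \left(-3 + 50\right) - - 2 \cdot 67^{2} = 47 - \left(-2\right) 4489 = 47 - -8978 = 47 + 8978 = 9025$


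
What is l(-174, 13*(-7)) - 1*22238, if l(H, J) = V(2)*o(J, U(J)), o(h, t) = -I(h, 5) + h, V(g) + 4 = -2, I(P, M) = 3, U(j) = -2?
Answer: -21674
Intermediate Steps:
V(g) = -6 (V(g) = -4 - 2 = -6)
o(h, t) = -3 + h (o(h, t) = -1*3 + h = -3 + h)
l(H, J) = 18 - 6*J (l(H, J) = -6*(-3 + J) = 18 - 6*J)
l(-174, 13*(-7)) - 1*22238 = (18 - 78*(-7)) - 1*22238 = (18 - 6*(-91)) - 22238 = (18 + 546) - 22238 = 564 - 22238 = -21674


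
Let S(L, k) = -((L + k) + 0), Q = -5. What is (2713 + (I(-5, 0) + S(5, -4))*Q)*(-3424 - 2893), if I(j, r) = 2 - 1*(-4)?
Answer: -16980096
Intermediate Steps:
S(L, k) = -L - k (S(L, k) = -(L + k) = -L - k)
I(j, r) = 6 (I(j, r) = 2 + 4 = 6)
(2713 + (I(-5, 0) + S(5, -4))*Q)*(-3424 - 2893) = (2713 + (6 + (-1*5 - 1*(-4)))*(-5))*(-3424 - 2893) = (2713 + (6 + (-5 + 4))*(-5))*(-6317) = (2713 + (6 - 1)*(-5))*(-6317) = (2713 + 5*(-5))*(-6317) = (2713 - 25)*(-6317) = 2688*(-6317) = -16980096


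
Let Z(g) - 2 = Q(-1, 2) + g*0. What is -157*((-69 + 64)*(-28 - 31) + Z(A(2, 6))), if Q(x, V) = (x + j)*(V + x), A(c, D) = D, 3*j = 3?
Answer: -46629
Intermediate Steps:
j = 1 (j = (1/3)*3 = 1)
Q(x, V) = (1 + x)*(V + x) (Q(x, V) = (x + 1)*(V + x) = (1 + x)*(V + x))
Z(g) = 2 (Z(g) = 2 + ((2 - 1 + (-1)**2 + 2*(-1)) + g*0) = 2 + ((2 - 1 + 1 - 2) + 0) = 2 + (0 + 0) = 2 + 0 = 2)
-157*((-69 + 64)*(-28 - 31) + Z(A(2, 6))) = -157*((-69 + 64)*(-28 - 31) + 2) = -157*(-5*(-59) + 2) = -157*(295 + 2) = -157*297 = -46629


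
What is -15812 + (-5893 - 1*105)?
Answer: -21810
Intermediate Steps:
-15812 + (-5893 - 1*105) = -15812 + (-5893 - 105) = -15812 - 5998 = -21810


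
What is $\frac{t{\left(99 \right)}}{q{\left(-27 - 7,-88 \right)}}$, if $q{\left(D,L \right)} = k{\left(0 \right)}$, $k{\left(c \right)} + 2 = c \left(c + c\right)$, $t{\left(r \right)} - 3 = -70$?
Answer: $\frac{67}{2} \approx 33.5$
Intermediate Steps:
$t{\left(r \right)} = -67$ ($t{\left(r \right)} = 3 - 70 = -67$)
$k{\left(c \right)} = -2 + 2 c^{2}$ ($k{\left(c \right)} = -2 + c \left(c + c\right) = -2 + c 2 c = -2 + 2 c^{2}$)
$q{\left(D,L \right)} = -2$ ($q{\left(D,L \right)} = -2 + 2 \cdot 0^{2} = -2 + 2 \cdot 0 = -2 + 0 = -2$)
$\frac{t{\left(99 \right)}}{q{\left(-27 - 7,-88 \right)}} = - \frac{67}{-2} = \left(-67\right) \left(- \frac{1}{2}\right) = \frac{67}{2}$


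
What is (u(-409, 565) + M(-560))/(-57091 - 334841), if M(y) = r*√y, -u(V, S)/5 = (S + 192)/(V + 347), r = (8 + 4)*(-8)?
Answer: -3785/24299784 + 32*I*√35/32661 ≈ -0.00015576 + 0.0057964*I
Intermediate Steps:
r = -96 (r = 12*(-8) = -96)
u(V, S) = -5*(192 + S)/(347 + V) (u(V, S) = -5*(S + 192)/(V + 347) = -5*(192 + S)/(347 + V))
M(y) = -96*√y
(u(-409, 565) + M(-560))/(-57091 - 334841) = (5*(-192 - 1*565)/(347 - 409) - 384*I*√35)/(-57091 - 334841) = (5*(-192 - 565)/(-62) - 384*I*√35)/(-391932) = (5*(-1/62)*(-757) - 384*I*√35)*(-1/391932) = (3785/62 - 384*I*√35)*(-1/391932) = -3785/24299784 + 32*I*√35/32661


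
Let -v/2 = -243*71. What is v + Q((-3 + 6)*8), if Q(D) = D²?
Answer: 35082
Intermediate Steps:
v = 34506 (v = -(-486)*71 = -2*(-17253) = 34506)
v + Q((-3 + 6)*8) = 34506 + ((-3 + 6)*8)² = 34506 + (3*8)² = 34506 + 24² = 34506 + 576 = 35082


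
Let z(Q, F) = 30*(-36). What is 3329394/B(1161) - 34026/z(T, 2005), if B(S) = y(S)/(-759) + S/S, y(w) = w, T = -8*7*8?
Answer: -75809921423/12060 ≈ -6.2861e+6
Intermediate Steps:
T = -448 (T = -56*8 = -448)
z(Q, F) = -1080
B(S) = 1 - S/759 (B(S) = S/(-759) + S/S = S*(-1/759) + 1 = -S/759 + 1 = 1 - S/759)
3329394/B(1161) - 34026/z(T, 2005) = 3329394/(1 - 1/759*1161) - 34026/(-1080) = 3329394/(1 - 387/253) - 34026*(-1/1080) = 3329394/(-134/253) + 5671/180 = 3329394*(-253/134) + 5671/180 = -421168341/67 + 5671/180 = -75809921423/12060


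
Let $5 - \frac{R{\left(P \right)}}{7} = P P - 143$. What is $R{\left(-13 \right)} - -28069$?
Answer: $27922$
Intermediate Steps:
$R{\left(P \right)} = 1036 - 7 P^{2}$ ($R{\left(P \right)} = 35 - 7 \left(P P - 143\right) = 35 - 7 \left(P^{2} - 143\right) = 35 - 7 \left(-143 + P^{2}\right) = 35 - \left(-1001 + 7 P^{2}\right) = 1036 - 7 P^{2}$)
$R{\left(-13 \right)} - -28069 = \left(1036 - 7 \left(-13\right)^{2}\right) - -28069 = \left(1036 - 1183\right) + 28069 = -147 + 28069 = 27922$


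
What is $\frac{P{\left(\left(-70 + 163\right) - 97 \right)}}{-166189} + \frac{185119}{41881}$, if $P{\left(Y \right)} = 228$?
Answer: $\frac{30755192623}{6960161509} \approx 4.4187$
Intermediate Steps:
$\frac{P{\left(\left(-70 + 163\right) - 97 \right)}}{-166189} + \frac{185119}{41881} = \frac{228}{-166189} + \frac{185119}{41881} = 228 \left(- \frac{1}{166189}\right) + 185119 \cdot \frac{1}{41881} = - \frac{228}{166189} + \frac{185119}{41881} = \frac{30755192623}{6960161509}$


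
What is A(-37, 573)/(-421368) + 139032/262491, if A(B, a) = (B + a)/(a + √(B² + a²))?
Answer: 1115022440461/2103037030901 - 67*√329698/72106599 ≈ 0.52966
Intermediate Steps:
A(B, a) = (B + a)/(a + √(B² + a²))
A(-37, 573)/(-421368) + 139032/262491 = ((-37 + 573)/(573 + √((-37)² + 573²)))/(-421368) + 139032/262491 = (536/(573 + √(1369 + 328329)))*(-1/421368) + 139032*(1/262491) = (536/(573 + √329698))*(-1/421368) + 46344/87497 = -67/(52671*(573 + √329698)) + 46344/87497 = 46344/87497 - 67/(52671*(573 + √329698))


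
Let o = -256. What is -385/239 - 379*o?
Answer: 23188351/239 ≈ 97022.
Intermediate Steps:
-385/239 - 379*o = -385/239 - 379*(-256) = -385*1/239 + 97024 = -385/239 + 97024 = 23188351/239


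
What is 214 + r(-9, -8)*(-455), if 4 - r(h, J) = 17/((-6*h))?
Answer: -78989/54 ≈ -1462.8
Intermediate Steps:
r(h, J) = 4 + 17/(6*h) (r(h, J) = 4 - 17/((-6*h)) = 4 - 17*(-1/(6*h)) = 4 - (-17)/(6*h) = 4 + 17/(6*h))
214 + r(-9, -8)*(-455) = 214 + (4 + (17/6)/(-9))*(-455) = 214 + (4 + (17/6)*(-⅑))*(-455) = 214 + (4 - 17/54)*(-455) = 214 + (199/54)*(-455) = 214 - 90545/54 = -78989/54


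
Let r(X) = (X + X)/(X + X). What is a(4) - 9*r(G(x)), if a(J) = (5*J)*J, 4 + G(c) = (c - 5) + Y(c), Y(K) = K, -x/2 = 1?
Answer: 71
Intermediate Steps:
x = -2 (x = -2*1 = -2)
G(c) = -9 + 2*c (G(c) = -4 + ((c - 5) + c) = -4 + ((-5 + c) + c) = -4 + (-5 + 2*c) = -9 + 2*c)
r(X) = 1 (r(X) = (2*X)/((2*X)) = (2*X)*(1/(2*X)) = 1)
a(J) = 5*J²
a(4) - 9*r(G(x)) = 5*4² - 9*1 = 5*16 - 9 = 80 - 9 = 71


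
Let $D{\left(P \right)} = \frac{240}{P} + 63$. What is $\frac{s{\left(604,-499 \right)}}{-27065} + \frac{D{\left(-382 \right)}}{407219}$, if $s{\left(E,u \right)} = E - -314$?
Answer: $- \frac{71078539677}{2105084006885} \approx -0.033765$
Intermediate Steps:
$s{\left(E,u \right)} = 314 + E$ ($s{\left(E,u \right)} = E + 314 = 314 + E$)
$D{\left(P \right)} = 63 + \frac{240}{P}$
$\frac{s{\left(604,-499 \right)}}{-27065} + \frac{D{\left(-382 \right)}}{407219} = \frac{314 + 604}{-27065} + \frac{63 + \frac{240}{-382}}{407219} = 918 \left(- \frac{1}{27065}\right) + \left(63 + 240 \left(- \frac{1}{382}\right)\right) \frac{1}{407219} = - \frac{918}{27065} + \left(63 - \frac{120}{191}\right) \frac{1}{407219} = - \frac{918}{27065} + \frac{11913}{191} \cdot \frac{1}{407219} = - \frac{918}{27065} + \frac{11913}{77778829} = - \frac{71078539677}{2105084006885}$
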